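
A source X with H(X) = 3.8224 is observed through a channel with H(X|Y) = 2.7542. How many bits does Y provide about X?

I(X;Y) = H(X) - H(X|Y)
I(X;Y) = 3.8224 - 2.7542 = 1.0682 bits


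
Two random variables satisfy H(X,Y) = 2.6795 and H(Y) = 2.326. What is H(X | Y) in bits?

Chain rule: H(X,Y) = H(X|Y) + H(Y)
H(X|Y) = H(X,Y) - H(Y) = 2.6795 - 2.326 = 0.3535 bits


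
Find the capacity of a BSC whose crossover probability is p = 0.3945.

For BSC with error probability p:
C = 1 - H(p) where H(p) is binary entropy
H(0.3945) = -0.3945 × log₂(0.3945) - 0.6055 × log₂(0.6055)
H(p) = 0.9676
C = 1 - 0.9676 = 0.0324 bits/use


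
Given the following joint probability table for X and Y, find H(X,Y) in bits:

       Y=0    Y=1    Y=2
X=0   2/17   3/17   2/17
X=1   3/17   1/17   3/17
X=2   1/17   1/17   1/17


H(X,Y) = -Σ p(x,y) log₂ p(x,y)
  p(0,0)=2/17: -0.1176 × log₂(0.1176) = 0.3632
  p(0,1)=3/17: -0.1765 × log₂(0.1765) = 0.4416
  p(0,2)=2/17: -0.1176 × log₂(0.1176) = 0.3632
  p(1,0)=3/17: -0.1765 × log₂(0.1765) = 0.4416
  p(1,1)=1/17: -0.0588 × log₂(0.0588) = 0.2404
  p(1,2)=3/17: -0.1765 × log₂(0.1765) = 0.4416
  p(2,0)=1/17: -0.0588 × log₂(0.0588) = 0.2404
  p(2,1)=1/17: -0.0588 × log₂(0.0588) = 0.2404
  p(2,2)=1/17: -0.0588 × log₂(0.0588) = 0.2404
H(X,Y) = 3.0131 bits


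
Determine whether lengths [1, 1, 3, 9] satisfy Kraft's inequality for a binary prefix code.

Kraft inequality: Σ 2^(-l_i) ≤ 1 for prefix-free code
Calculating: 2^(-1) + 2^(-1) + 2^(-3) + 2^(-9)
= 0.5 + 0.5 + 0.125 + 0.001953125
= 1.1270
Since 1.1270 > 1, prefix-free code does not exist


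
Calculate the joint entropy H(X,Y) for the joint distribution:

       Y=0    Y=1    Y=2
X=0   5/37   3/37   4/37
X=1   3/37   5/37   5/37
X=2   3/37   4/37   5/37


H(X,Y) = -Σ p(x,y) log₂ p(x,y)
  p(0,0)=5/37: -0.1351 × log₂(0.1351) = 0.3902
  p(0,1)=3/37: -0.0811 × log₂(0.0811) = 0.2939
  p(0,2)=4/37: -0.1081 × log₂(0.1081) = 0.3470
  p(1,0)=3/37: -0.0811 × log₂(0.0811) = 0.2939
  p(1,1)=5/37: -0.1351 × log₂(0.1351) = 0.3902
  p(1,2)=5/37: -0.1351 × log₂(0.1351) = 0.3902
  p(2,0)=3/37: -0.0811 × log₂(0.0811) = 0.2939
  p(2,1)=4/37: -0.1081 × log₂(0.1081) = 0.3470
  p(2,2)=5/37: -0.1351 × log₂(0.1351) = 0.3902
H(X,Y) = 3.1364 bits


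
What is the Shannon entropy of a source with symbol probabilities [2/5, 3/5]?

H(X) = -Σ p(x) log₂ p(x)
  -2/5 × log₂(2/5) = 0.5288
  -3/5 × log₂(3/5) = 0.4422
H(X) = 0.9710 bits


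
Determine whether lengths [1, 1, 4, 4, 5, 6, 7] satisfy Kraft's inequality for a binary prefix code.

Kraft inequality: Σ 2^(-l_i) ≤ 1 for prefix-free code
Calculating: 2^(-1) + 2^(-1) + 2^(-4) + 2^(-4) + 2^(-5) + 2^(-6) + 2^(-7)
= 0.5 + 0.5 + 0.0625 + 0.0625 + 0.03125 + 0.015625 + 0.0078125
= 1.1797
Since 1.1797 > 1, prefix-free code does not exist


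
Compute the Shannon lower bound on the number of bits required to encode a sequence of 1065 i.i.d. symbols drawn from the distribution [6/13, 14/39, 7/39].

Entropy H = 1.4902 bits/symbol
Minimum bits = H × n = 1.4902 × 1065
= 1587.06 bits


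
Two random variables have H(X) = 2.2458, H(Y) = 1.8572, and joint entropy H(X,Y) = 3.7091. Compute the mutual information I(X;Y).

I(X;Y) = H(X) + H(Y) - H(X,Y)
I(X;Y) = 2.2458 + 1.8572 - 3.7091 = 0.3939 bits


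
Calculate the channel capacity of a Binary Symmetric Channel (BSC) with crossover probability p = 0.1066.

For BSC with error probability p:
C = 1 - H(p) where H(p) is binary entropy
H(0.1066) = -0.1066 × log₂(0.1066) - 0.8934 × log₂(0.8934)
H(p) = 0.4896
C = 1 - 0.4896 = 0.5104 bits/use


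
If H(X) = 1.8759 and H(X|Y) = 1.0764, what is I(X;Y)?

I(X;Y) = H(X) - H(X|Y)
I(X;Y) = 1.8759 - 1.0764 = 0.7995 bits


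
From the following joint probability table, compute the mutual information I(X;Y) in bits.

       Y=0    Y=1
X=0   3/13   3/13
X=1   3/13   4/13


H(X) = 0.9957, H(Y) = 0.9957, H(X,Y) = 1.9878
I(X;Y) = H(X) + H(Y) - H(X,Y) = 0.0037 bits


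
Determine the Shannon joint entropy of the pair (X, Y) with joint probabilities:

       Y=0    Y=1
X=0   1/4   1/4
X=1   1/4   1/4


H(X,Y) = -Σ p(x,y) log₂ p(x,y)
  p(0,0)=1/4: -0.2500 × log₂(0.2500) = 0.5000
  p(0,1)=1/4: -0.2500 × log₂(0.2500) = 0.5000
  p(1,0)=1/4: -0.2500 × log₂(0.2500) = 0.5000
  p(1,1)=1/4: -0.2500 × log₂(0.2500) = 0.5000
H(X,Y) = 2.0000 bits


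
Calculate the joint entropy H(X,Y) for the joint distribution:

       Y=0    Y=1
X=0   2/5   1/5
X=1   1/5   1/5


H(X,Y) = -Σ p(x,y) log₂ p(x,y)
  p(0,0)=2/5: -0.4000 × log₂(0.4000) = 0.5288
  p(0,1)=1/5: -0.2000 × log₂(0.2000) = 0.4644
  p(1,0)=1/5: -0.2000 × log₂(0.2000) = 0.4644
  p(1,1)=1/5: -0.2000 × log₂(0.2000) = 0.4644
H(X,Y) = 1.9219 bits


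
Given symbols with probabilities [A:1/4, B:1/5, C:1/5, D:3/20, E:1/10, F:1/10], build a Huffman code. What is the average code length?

Huffman tree construction:
Combine smallest probabilities repeatedly
Resulting codes:
  A: 10 (length 2)
  B: 111 (length 3)
  C: 00 (length 2)
  D: 110 (length 3)
  E: 010 (length 3)
  F: 011 (length 3)
Average length = Σ p(s) × length(s) = 2.5500 bits


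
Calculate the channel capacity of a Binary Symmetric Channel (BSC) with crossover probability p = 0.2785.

For BSC with error probability p:
C = 1 - H(p) where H(p) is binary entropy
H(0.2785) = -0.2785 × log₂(0.2785) - 0.7215 × log₂(0.7215)
H(p) = 0.8534
C = 1 - 0.8534 = 0.1466 bits/use


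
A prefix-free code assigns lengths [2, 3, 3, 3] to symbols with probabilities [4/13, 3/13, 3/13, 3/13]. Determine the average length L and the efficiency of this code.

Average length L = Σ p_i × l_i = 2.6923 bits
Entropy H = 1.9878 bits
Efficiency η = H/L × 100% = 73.83%


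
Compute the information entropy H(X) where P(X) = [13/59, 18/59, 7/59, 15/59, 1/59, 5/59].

H(X) = -Σ p(x) log₂ p(x)
  -13/59 × log₂(13/59) = 0.4808
  -18/59 × log₂(18/59) = 0.5225
  -7/59 × log₂(7/59) = 0.3649
  -15/59 × log₂(15/59) = 0.5023
  -1/59 × log₂(1/59) = 0.0997
  -5/59 × log₂(5/59) = 0.3018
H(X) = 2.2720 bits


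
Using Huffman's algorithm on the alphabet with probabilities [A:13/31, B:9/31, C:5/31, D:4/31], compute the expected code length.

Huffman tree construction:
Combine smallest probabilities repeatedly
Resulting codes:
  A: 0 (length 1)
  B: 10 (length 2)
  C: 111 (length 3)
  D: 110 (length 3)
Average length = Σ p(s) × length(s) = 1.8710 bits


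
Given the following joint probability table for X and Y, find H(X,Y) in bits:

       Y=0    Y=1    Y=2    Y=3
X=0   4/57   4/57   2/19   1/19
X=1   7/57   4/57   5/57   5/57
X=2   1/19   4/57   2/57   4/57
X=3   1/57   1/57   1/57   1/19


H(X,Y) = -Σ p(x,y) log₂ p(x,y)
  p(0,0)=4/57: -0.0702 × log₂(0.0702) = 0.2690
  p(0,1)=4/57: -0.0702 × log₂(0.0702) = 0.2690
  p(0,2)=2/19: -0.1053 × log₂(0.1053) = 0.3419
  p(0,3)=1/19: -0.0526 × log₂(0.0526) = 0.2236
  p(1,0)=7/57: -0.1228 × log₂(0.1228) = 0.3716
  p(1,1)=4/57: -0.0702 × log₂(0.0702) = 0.2690
  p(1,2)=5/57: -0.0877 × log₂(0.0877) = 0.3080
  p(1,3)=5/57: -0.0877 × log₂(0.0877) = 0.3080
  p(2,0)=1/19: -0.0526 × log₂(0.0526) = 0.2236
  p(2,1)=4/57: -0.0702 × log₂(0.0702) = 0.2690
  p(2,2)=2/57: -0.0351 × log₂(0.0351) = 0.1696
  p(2,3)=4/57: -0.0702 × log₂(0.0702) = 0.2690
  p(3,0)=1/57: -0.0175 × log₂(0.0175) = 0.1023
  p(3,1)=1/57: -0.0175 × log₂(0.0175) = 0.1023
  p(3,2)=1/57: -0.0175 × log₂(0.0175) = 0.1023
  p(3,3)=1/19: -0.0526 × log₂(0.0526) = 0.2236
H(X,Y) = 3.8216 bits


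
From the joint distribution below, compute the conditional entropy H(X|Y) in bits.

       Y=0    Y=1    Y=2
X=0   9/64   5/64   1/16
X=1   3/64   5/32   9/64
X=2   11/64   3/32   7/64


H(X|Y) = Σ_y p(y) H(X|Y=y)
  p(Y=0) = 23/64, H(X|Y=0) = 1.4219
  p(Y=1) = 21/64, H(X|Y=1) = 1.5190
  p(Y=2) = 5/16, H(X|Y=2) = 1.5129
H(X|Y) = 0.3594×1.4219 + 0.3281×1.5190 + 0.3125×1.5129 = 1.4822 bits


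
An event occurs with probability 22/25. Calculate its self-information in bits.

Information content I(x) = -log₂(p(x))
I = -log₂(22/25) = -log₂(0.8800)
I = 0.1844 bits


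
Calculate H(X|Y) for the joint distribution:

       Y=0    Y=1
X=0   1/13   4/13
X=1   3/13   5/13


H(X|Y) = Σ_y p(y) H(X|Y=y)
  p(Y=0) = 4/13, H(X|Y=0) = 0.8113
  p(Y=1) = 9/13, H(X|Y=1) = 0.9911
H(X|Y) = 0.3077×0.8113 + 0.6923×0.9911 = 0.9358 bits


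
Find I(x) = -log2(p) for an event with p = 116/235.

Information content I(x) = -log₂(p(x))
I = -log₂(116/235) = -log₂(0.4936)
I = 1.0185 bits


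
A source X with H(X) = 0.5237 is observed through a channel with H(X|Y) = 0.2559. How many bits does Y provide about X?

I(X;Y) = H(X) - H(X|Y)
I(X;Y) = 0.5237 - 0.2559 = 0.2678 bits


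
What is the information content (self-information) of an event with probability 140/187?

Information content I(x) = -log₂(p(x))
I = -log₂(140/187) = -log₂(0.7487)
I = 0.4176 bits


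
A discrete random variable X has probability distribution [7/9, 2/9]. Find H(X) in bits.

H(X) = -Σ p(x) log₂ p(x)
  -7/9 × log₂(7/9) = 0.2820
  -2/9 × log₂(2/9) = 0.4822
H(X) = 0.7642 bits


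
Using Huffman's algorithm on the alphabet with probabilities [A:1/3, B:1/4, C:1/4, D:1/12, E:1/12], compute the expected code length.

Huffman tree construction:
Combine smallest probabilities repeatedly
Resulting codes:
  A: 11 (length 2)
  B: 01 (length 2)
  C: 10 (length 2)
  D: 000 (length 3)
  E: 001 (length 3)
Average length = Σ p(s) × length(s) = 2.1667 bits


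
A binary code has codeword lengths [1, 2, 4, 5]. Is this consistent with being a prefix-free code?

Kraft inequality: Σ 2^(-l_i) ≤ 1 for prefix-free code
Calculating: 2^(-1) + 2^(-2) + 2^(-4) + 2^(-5)
= 0.5 + 0.25 + 0.0625 + 0.03125
= 0.8438
Since 0.8438 ≤ 1, prefix-free code exists


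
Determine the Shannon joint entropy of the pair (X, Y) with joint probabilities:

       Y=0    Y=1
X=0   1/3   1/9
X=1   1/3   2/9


H(X,Y) = -Σ p(x,y) log₂ p(x,y)
  p(0,0)=1/3: -0.3333 × log₂(0.3333) = 0.5283
  p(0,1)=1/9: -0.1111 × log₂(0.1111) = 0.3522
  p(1,0)=1/3: -0.3333 × log₂(0.3333) = 0.5283
  p(1,1)=2/9: -0.2222 × log₂(0.2222) = 0.4822
H(X,Y) = 1.8911 bits


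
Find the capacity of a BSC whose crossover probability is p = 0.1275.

For BSC with error probability p:
C = 1 - H(p) where H(p) is binary entropy
H(0.1275) = -0.1275 × log₂(0.1275) - 0.8725 × log₂(0.8725)
H(p) = 0.5505
C = 1 - 0.5505 = 0.4495 bits/use


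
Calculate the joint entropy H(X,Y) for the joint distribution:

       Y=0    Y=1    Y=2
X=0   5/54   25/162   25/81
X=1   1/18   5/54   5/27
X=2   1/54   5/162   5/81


H(X,Y) = -Σ p(x,y) log₂ p(x,y)
  p(0,0)=5/54: -0.0926 × log₂(0.0926) = 0.3179
  p(0,1)=25/162: -0.1543 × log₂(0.1543) = 0.4160
  p(0,2)=25/81: -0.3086 × log₂(0.3086) = 0.5235
  p(1,0)=1/18: -0.0556 × log₂(0.0556) = 0.2317
  p(1,1)=5/54: -0.0926 × log₂(0.0926) = 0.3179
  p(1,2)=5/27: -0.1852 × log₂(0.1852) = 0.4505
  p(2,0)=1/54: -0.0185 × log₂(0.0185) = 0.1066
  p(2,1)=5/162: -0.0309 × log₂(0.0309) = 0.1549
  p(2,2)=5/81: -0.0617 × log₂(0.0617) = 0.2480
H(X,Y) = 2.7669 bits


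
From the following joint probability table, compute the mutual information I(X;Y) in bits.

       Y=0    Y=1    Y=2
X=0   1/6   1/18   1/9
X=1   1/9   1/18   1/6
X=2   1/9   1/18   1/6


H(X) = 1.5850, H(Y) = 1.4807, H(X,Y) = 3.0441
I(X;Y) = H(X) + H(Y) - H(X,Y) = 0.0215 bits


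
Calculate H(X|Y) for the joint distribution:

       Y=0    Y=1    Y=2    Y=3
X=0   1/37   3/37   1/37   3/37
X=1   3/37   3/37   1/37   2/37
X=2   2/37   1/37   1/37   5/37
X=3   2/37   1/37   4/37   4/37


H(X|Y) = Σ_y p(y) H(X|Y=y)
  p(Y=0) = 8/37, H(X|Y=0) = 1.9056
  p(Y=1) = 8/37, H(X|Y=1) = 1.8113
  p(Y=2) = 7/37, H(X|Y=2) = 1.6645
  p(Y=3) = 14/37, H(X|Y=3) = 1.9242
H(X|Y) = 0.2162×1.9056 + 0.2162×1.8113 + 0.1892×1.6645 + 0.3784×1.9242 = 1.8466 bits


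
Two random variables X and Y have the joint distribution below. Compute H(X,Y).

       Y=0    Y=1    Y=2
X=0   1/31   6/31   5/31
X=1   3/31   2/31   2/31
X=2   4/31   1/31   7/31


H(X,Y) = -Σ p(x,y) log₂ p(x,y)
  p(0,0)=1/31: -0.0323 × log₂(0.0323) = 0.1598
  p(0,1)=6/31: -0.1935 × log₂(0.1935) = 0.4586
  p(0,2)=5/31: -0.1613 × log₂(0.1613) = 0.4246
  p(1,0)=3/31: -0.0968 × log₂(0.0968) = 0.3261
  p(1,1)=2/31: -0.0645 × log₂(0.0645) = 0.2551
  p(1,2)=2/31: -0.0645 × log₂(0.0645) = 0.2551
  p(2,0)=4/31: -0.1290 × log₂(0.1290) = 0.3812
  p(2,1)=1/31: -0.0323 × log₂(0.0323) = 0.1598
  p(2,2)=7/31: -0.2258 × log₂(0.2258) = 0.4848
H(X,Y) = 2.9050 bits


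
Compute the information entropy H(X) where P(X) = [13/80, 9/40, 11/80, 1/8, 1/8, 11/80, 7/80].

H(X) = -Σ p(x) log₂ p(x)
  -13/80 × log₂(13/80) = 0.4260
  -9/40 × log₂(9/40) = 0.4842
  -11/80 × log₂(11/80) = 0.3936
  -1/8 × log₂(1/8) = 0.3750
  -1/8 × log₂(1/8) = 0.3750
  -11/80 × log₂(11/80) = 0.3936
  -7/80 × log₂(7/80) = 0.3075
H(X) = 2.7549 bits


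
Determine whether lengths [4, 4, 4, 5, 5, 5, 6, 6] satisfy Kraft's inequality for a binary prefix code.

Kraft inequality: Σ 2^(-l_i) ≤ 1 for prefix-free code
Calculating: 2^(-4) + 2^(-4) + 2^(-4) + 2^(-5) + 2^(-5) + 2^(-5) + 2^(-6) + 2^(-6)
= 0.0625 + 0.0625 + 0.0625 + 0.03125 + 0.03125 + 0.03125 + 0.015625 + 0.015625
= 0.3125
Since 0.3125 ≤ 1, prefix-free code exists


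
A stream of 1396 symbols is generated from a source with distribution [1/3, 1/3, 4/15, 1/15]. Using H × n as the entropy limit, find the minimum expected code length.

Entropy H = 1.8256 bits/symbol
Minimum bits = H × n = 1.8256 × 1396
= 2548.54 bits


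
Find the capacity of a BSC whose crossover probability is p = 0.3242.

For BSC with error probability p:
C = 1 - H(p) where H(p) is binary entropy
H(0.3242) = -0.3242 × log₂(0.3242) - 0.6758 × log₂(0.6758)
H(p) = 0.9089
C = 1 - 0.9089 = 0.0911 bits/use


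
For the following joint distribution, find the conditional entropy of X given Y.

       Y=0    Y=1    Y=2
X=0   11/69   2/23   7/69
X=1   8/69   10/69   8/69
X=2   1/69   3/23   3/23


H(X|Y) = Σ_y p(y) H(X|Y=y)
  p(Y=0) = 20/69, H(X|Y=0) = 1.2192
  p(Y=1) = 25/69, H(X|Y=1) = 1.5535
  p(Y=2) = 8/23, H(X|Y=2) = 1.5774
H(X|Y) = 0.2899×1.2192 + 0.3623×1.5535 + 0.3478×1.5774 = 1.4649 bits


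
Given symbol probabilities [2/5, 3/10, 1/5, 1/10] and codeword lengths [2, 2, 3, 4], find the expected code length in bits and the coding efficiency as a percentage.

Average length L = Σ p_i × l_i = 2.4000 bits
Entropy H = 1.8464 bits
Efficiency η = H/L × 100% = 76.93%


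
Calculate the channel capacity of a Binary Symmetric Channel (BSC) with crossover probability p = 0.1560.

For BSC with error probability p:
C = 1 - H(p) where H(p) is binary entropy
H(0.1560) = -0.1560 × log₂(0.1560) - 0.8440 × log₂(0.8440)
H(p) = 0.6247
C = 1 - 0.6247 = 0.3753 bits/use


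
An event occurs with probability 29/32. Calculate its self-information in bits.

Information content I(x) = -log₂(p(x))
I = -log₂(29/32) = -log₂(0.9062)
I = 0.1420 bits


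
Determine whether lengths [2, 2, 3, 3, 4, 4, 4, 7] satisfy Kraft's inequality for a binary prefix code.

Kraft inequality: Σ 2^(-l_i) ≤ 1 for prefix-free code
Calculating: 2^(-2) + 2^(-2) + 2^(-3) + 2^(-3) + 2^(-4) + 2^(-4) + 2^(-4) + 2^(-7)
= 0.25 + 0.25 + 0.125 + 0.125 + 0.0625 + 0.0625 + 0.0625 + 0.0078125
= 0.9453
Since 0.9453 ≤ 1, prefix-free code exists


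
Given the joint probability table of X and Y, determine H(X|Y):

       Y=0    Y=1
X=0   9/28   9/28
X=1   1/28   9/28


H(X|Y) = Σ_y p(y) H(X|Y=y)
  p(Y=0) = 5/14, H(X|Y=0) = 0.4690
  p(Y=1) = 9/14, H(X|Y=1) = 1.0000
H(X|Y) = 0.3571×0.4690 + 0.6429×1.0000 = 0.8104 bits


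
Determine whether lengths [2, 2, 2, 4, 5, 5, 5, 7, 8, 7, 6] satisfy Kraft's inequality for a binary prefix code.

Kraft inequality: Σ 2^(-l_i) ≤ 1 for prefix-free code
Calculating: 2^(-2) + 2^(-2) + 2^(-2) + 2^(-4) + 2^(-5) + 2^(-5) + 2^(-5) + 2^(-7) + 2^(-8) + 2^(-7) + 2^(-6)
= 0.25 + 0.25 + 0.25 + 0.0625 + 0.03125 + 0.03125 + 0.03125 + 0.0078125 + 0.00390625 + 0.0078125 + 0.015625
= 0.9414
Since 0.9414 ≤ 1, prefix-free code exists


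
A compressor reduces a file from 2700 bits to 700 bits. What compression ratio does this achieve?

Compression ratio = Original / Compressed
= 2700 / 700 = 3.86:1


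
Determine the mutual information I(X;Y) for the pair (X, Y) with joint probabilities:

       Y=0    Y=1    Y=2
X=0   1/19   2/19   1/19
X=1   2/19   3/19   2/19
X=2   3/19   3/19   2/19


H(X) = 1.5294, H(Y) = 1.5574, H(X,Y) = 3.0761
I(X;Y) = H(X) + H(Y) - H(X,Y) = 0.0108 bits


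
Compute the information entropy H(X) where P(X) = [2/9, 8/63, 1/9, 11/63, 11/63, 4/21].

H(X) = -Σ p(x) log₂ p(x)
  -2/9 × log₂(2/9) = 0.4822
  -8/63 × log₂(8/63) = 0.3781
  -1/9 × log₂(1/9) = 0.3522
  -11/63 × log₂(11/63) = 0.4396
  -11/63 × log₂(11/63) = 0.4396
  -4/21 × log₂(4/21) = 0.4557
H(X) = 2.5474 bits


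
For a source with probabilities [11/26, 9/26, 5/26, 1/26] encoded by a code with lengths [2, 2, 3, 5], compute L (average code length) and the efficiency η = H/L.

Average length L = Σ p_i × l_i = 2.3077 bits
Entropy H = 1.6930 bits
Efficiency η = H/L × 100% = 73.36%


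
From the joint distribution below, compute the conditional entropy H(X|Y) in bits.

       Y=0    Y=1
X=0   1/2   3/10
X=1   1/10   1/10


H(X|Y) = Σ_y p(y) H(X|Y=y)
  p(Y=0) = 3/5, H(X|Y=0) = 0.6500
  p(Y=1) = 2/5, H(X|Y=1) = 0.8113
H(X|Y) = 0.6000×0.6500 + 0.4000×0.8113 = 0.7145 bits


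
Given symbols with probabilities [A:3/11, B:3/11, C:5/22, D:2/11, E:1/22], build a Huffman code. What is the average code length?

Huffman tree construction:
Combine smallest probabilities repeatedly
Resulting codes:
  A: 10 (length 2)
  B: 11 (length 2)
  C: 00 (length 2)
  D: 011 (length 3)
  E: 010 (length 3)
Average length = Σ p(s) × length(s) = 2.2273 bits


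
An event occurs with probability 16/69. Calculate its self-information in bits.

Information content I(x) = -log₂(p(x))
I = -log₂(16/69) = -log₂(0.2319)
I = 2.1085 bits


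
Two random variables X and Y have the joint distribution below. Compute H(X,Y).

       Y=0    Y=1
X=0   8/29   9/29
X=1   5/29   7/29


H(X,Y) = -Σ p(x,y) log₂ p(x,y)
  p(0,0)=8/29: -0.2759 × log₂(0.2759) = 0.5125
  p(0,1)=9/29: -0.3103 × log₂(0.3103) = 0.5239
  p(1,0)=5/29: -0.1724 × log₂(0.1724) = 0.4373
  p(1,1)=7/29: -0.2414 × log₂(0.2414) = 0.4950
H(X,Y) = 1.9687 bits


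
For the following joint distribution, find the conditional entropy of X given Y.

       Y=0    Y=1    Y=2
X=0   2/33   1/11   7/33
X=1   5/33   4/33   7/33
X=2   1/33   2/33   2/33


H(X|Y) = Σ_y p(y) H(X|Y=y)
  p(Y=0) = 8/33, H(X|Y=0) = 1.2988
  p(Y=1) = 3/11, H(X|Y=1) = 1.5305
  p(Y=2) = 16/33, H(X|Y=2) = 1.4186
H(X|Y) = 0.2424×1.2988 + 0.2727×1.5305 + 0.4848×1.4186 = 1.4201 bits


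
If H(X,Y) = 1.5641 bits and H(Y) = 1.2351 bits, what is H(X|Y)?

Chain rule: H(X,Y) = H(X|Y) + H(Y)
H(X|Y) = H(X,Y) - H(Y) = 1.5641 - 1.2351 = 0.329 bits


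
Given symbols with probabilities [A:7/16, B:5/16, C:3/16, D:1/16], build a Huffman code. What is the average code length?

Huffman tree construction:
Combine smallest probabilities repeatedly
Resulting codes:
  A: 0 (length 1)
  B: 11 (length 2)
  C: 101 (length 3)
  D: 100 (length 3)
Average length = Σ p(s) × length(s) = 1.8125 bits


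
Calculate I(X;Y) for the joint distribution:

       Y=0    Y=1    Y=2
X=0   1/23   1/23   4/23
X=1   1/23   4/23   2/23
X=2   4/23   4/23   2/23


H(X) = 1.5505, H(Y) = 1.5653, H(X,Y) = 2.9583
I(X;Y) = H(X) + H(Y) - H(X,Y) = 0.1575 bits


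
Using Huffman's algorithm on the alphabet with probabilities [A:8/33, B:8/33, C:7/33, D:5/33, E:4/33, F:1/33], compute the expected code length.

Huffman tree construction:
Combine smallest probabilities repeatedly
Resulting codes:
  A: 01 (length 2)
  B: 10 (length 2)
  C: 00 (length 2)
  D: 110 (length 3)
  E: 1111 (length 4)
  F: 1110 (length 4)
Average length = Σ p(s) × length(s) = 2.4545 bits


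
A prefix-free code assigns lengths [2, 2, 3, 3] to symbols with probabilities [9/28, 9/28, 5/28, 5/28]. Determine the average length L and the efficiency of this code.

Average length L = Σ p_i × l_i = 2.3571 bits
Entropy H = 1.9403 bits
Efficiency η = H/L × 100% = 82.32%


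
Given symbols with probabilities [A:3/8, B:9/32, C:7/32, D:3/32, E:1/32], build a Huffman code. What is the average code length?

Huffman tree construction:
Combine smallest probabilities repeatedly
Resulting codes:
  A: 0 (length 1)
  B: 10 (length 2)
  C: 111 (length 3)
  D: 1101 (length 4)
  E: 1100 (length 4)
Average length = Σ p(s) × length(s) = 2.0938 bits


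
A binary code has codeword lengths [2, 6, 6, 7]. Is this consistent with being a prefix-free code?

Kraft inequality: Σ 2^(-l_i) ≤ 1 for prefix-free code
Calculating: 2^(-2) + 2^(-6) + 2^(-6) + 2^(-7)
= 0.25 + 0.015625 + 0.015625 + 0.0078125
= 0.2891
Since 0.2891 ≤ 1, prefix-free code exists


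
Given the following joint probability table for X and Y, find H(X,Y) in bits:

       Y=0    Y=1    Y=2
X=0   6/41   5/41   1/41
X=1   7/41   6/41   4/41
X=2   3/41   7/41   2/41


H(X,Y) = -Σ p(x,y) log₂ p(x,y)
  p(0,0)=6/41: -0.1463 × log₂(0.1463) = 0.4057
  p(0,1)=5/41: -0.1220 × log₂(0.1220) = 0.3702
  p(0,2)=1/41: -0.0244 × log₂(0.0244) = 0.1307
  p(1,0)=7/41: -0.1707 × log₂(0.1707) = 0.4354
  p(1,1)=6/41: -0.1463 × log₂(0.1463) = 0.4057
  p(1,2)=4/41: -0.0976 × log₂(0.0976) = 0.3276
  p(2,0)=3/41: -0.0732 × log₂(0.0732) = 0.2760
  p(2,1)=7/41: -0.1707 × log₂(0.1707) = 0.4354
  p(2,2)=2/41: -0.0488 × log₂(0.0488) = 0.2126
H(X,Y) = 2.9993 bits


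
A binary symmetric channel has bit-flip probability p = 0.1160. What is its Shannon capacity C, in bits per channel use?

For BSC with error probability p:
C = 1 - H(p) where H(p) is binary entropy
H(0.1160) = -0.1160 × log₂(0.1160) - 0.8840 × log₂(0.8840)
H(p) = 0.5178
C = 1 - 0.5178 = 0.4822 bits/use


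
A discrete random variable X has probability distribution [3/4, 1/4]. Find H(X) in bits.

H(X) = -Σ p(x) log₂ p(x)
  -3/4 × log₂(3/4) = 0.3113
  -1/4 × log₂(1/4) = 0.5000
H(X) = 0.8113 bits


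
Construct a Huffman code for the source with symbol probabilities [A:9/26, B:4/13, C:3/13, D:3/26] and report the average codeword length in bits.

Huffman tree construction:
Combine smallest probabilities repeatedly
Resulting codes:
  A: 11 (length 2)
  B: 10 (length 2)
  C: 01 (length 2)
  D: 00 (length 2)
Average length = Σ p(s) × length(s) = 2.0000 bits


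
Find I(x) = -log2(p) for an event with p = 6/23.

Information content I(x) = -log₂(p(x))
I = -log₂(6/23) = -log₂(0.2609)
I = 1.9386 bits


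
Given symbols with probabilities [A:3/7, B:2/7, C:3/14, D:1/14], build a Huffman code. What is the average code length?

Huffman tree construction:
Combine smallest probabilities repeatedly
Resulting codes:
  A: 0 (length 1)
  B: 10 (length 2)
  C: 111 (length 3)
  D: 110 (length 3)
Average length = Σ p(s) × length(s) = 1.8571 bits


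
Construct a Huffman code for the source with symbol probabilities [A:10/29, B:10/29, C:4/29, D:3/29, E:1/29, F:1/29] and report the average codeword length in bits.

Huffman tree construction:
Combine smallest probabilities repeatedly
Resulting codes:
  A: 11 (length 2)
  B: 0 (length 1)
  C: 100 (length 3)
  D: 1011 (length 4)
  E: 10100 (length 5)
  F: 10101 (length 5)
Average length = Σ p(s) × length(s) = 2.2069 bits


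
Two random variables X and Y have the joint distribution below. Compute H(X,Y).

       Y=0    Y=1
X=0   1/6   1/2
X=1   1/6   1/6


H(X,Y) = -Σ p(x,y) log₂ p(x,y)
  p(0,0)=1/6: -0.1667 × log₂(0.1667) = 0.4308
  p(0,1)=1/2: -0.5000 × log₂(0.5000) = 0.5000
  p(1,0)=1/6: -0.1667 × log₂(0.1667) = 0.4308
  p(1,1)=1/6: -0.1667 × log₂(0.1667) = 0.4308
H(X,Y) = 1.7925 bits


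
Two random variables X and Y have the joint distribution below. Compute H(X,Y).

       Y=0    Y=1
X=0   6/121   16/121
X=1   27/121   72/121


H(X,Y) = -Σ p(x,y) log₂ p(x,y)
  p(0,0)=6/121: -0.0496 × log₂(0.0496) = 0.2149
  p(0,1)=16/121: -0.1322 × log₂(0.1322) = 0.3860
  p(1,0)=27/121: -0.2231 × log₂(0.2231) = 0.4829
  p(1,1)=72/121: -0.5950 × log₂(0.5950) = 0.4456
H(X,Y) = 1.5294 bits


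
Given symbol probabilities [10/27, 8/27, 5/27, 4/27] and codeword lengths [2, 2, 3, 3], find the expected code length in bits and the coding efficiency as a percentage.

Average length L = Σ p_i × l_i = 2.3333 bits
Entropy H = 1.9094 bits
Efficiency η = H/L × 100% = 81.83%


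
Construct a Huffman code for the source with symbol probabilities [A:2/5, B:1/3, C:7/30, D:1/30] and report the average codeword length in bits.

Huffman tree construction:
Combine smallest probabilities repeatedly
Resulting codes:
  A: 0 (length 1)
  B: 11 (length 2)
  C: 101 (length 3)
  D: 100 (length 3)
Average length = Σ p(s) × length(s) = 1.8667 bits


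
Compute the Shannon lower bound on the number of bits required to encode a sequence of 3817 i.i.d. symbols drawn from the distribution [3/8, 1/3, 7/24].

Entropy H = 1.5774 bits/symbol
Minimum bits = H × n = 1.5774 × 3817
= 6021.05 bits


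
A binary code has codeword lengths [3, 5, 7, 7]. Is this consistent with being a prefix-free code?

Kraft inequality: Σ 2^(-l_i) ≤ 1 for prefix-free code
Calculating: 2^(-3) + 2^(-5) + 2^(-7) + 2^(-7)
= 0.125 + 0.03125 + 0.0078125 + 0.0078125
= 0.1719
Since 0.1719 ≤ 1, prefix-free code exists


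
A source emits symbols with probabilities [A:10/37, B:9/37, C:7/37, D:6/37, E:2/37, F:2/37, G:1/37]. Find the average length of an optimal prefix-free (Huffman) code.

Huffman tree construction:
Combine smallest probabilities repeatedly
Resulting codes:
  A: 10 (length 2)
  B: 01 (length 2)
  C: 00 (length 2)
  D: 111 (length 3)
  E: 11011 (length 5)
  F: 1100 (length 4)
  G: 11010 (length 5)
Average length = Σ p(s) × length(s) = 2.5135 bits


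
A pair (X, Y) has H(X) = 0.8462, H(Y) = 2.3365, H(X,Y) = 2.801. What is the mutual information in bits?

I(X;Y) = H(X) + H(Y) - H(X,Y)
I(X;Y) = 0.8462 + 2.3365 - 2.801 = 0.3817 bits


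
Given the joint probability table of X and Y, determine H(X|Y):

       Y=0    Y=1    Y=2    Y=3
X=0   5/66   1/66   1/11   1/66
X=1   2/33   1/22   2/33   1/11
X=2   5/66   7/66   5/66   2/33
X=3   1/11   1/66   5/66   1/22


H(X|Y) = Σ_y p(y) H(X|Y=y)
  p(Y=0) = 10/33, H(X|Y=0) = 1.9855
  p(Y=1) = 2/11, H(X|Y=1) = 1.5511
  p(Y=2) = 10/33, H(X|Y=2) = 1.9855
  p(Y=3) = 7/33, H(X|Y=3) = 1.7885
H(X|Y) = 0.3030×1.9855 + 0.1818×1.5511 + 0.3030×1.9855 + 0.2121×1.7885 = 1.8647 bits


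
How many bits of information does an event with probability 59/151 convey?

Information content I(x) = -log₂(p(x))
I = -log₂(59/151) = -log₂(0.3907)
I = 1.3558 bits


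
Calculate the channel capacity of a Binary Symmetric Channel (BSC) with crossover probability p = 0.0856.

For BSC with error probability p:
C = 1 - H(p) where H(p) is binary entropy
H(0.0856) = -0.0856 × log₂(0.0856) - 0.9144 × log₂(0.9144)
H(p) = 0.4216
C = 1 - 0.4216 = 0.5784 bits/use


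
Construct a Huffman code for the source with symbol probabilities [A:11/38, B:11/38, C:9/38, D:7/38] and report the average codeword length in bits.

Huffman tree construction:
Combine smallest probabilities repeatedly
Resulting codes:
  A: 10 (length 2)
  B: 11 (length 2)
  C: 01 (length 2)
  D: 00 (length 2)
Average length = Σ p(s) × length(s) = 2.0000 bits


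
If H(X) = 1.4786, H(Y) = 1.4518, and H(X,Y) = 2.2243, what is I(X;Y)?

I(X;Y) = H(X) + H(Y) - H(X,Y)
I(X;Y) = 1.4786 + 1.4518 - 2.2243 = 0.7061 bits


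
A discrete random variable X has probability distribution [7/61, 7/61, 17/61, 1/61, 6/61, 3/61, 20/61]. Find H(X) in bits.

H(X) = -Σ p(x) log₂ p(x)
  -7/61 × log₂(7/61) = 0.3584
  -7/61 × log₂(7/61) = 0.3584
  -17/61 × log₂(17/61) = 0.5137
  -1/61 × log₂(1/61) = 0.0972
  -6/61 × log₂(6/61) = 0.3291
  -3/61 × log₂(3/61) = 0.2137
  -20/61 × log₂(20/61) = 0.5275
H(X) = 2.3981 bits


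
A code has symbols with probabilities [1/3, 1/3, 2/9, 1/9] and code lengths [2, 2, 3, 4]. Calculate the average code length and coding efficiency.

Average length L = Σ p_i × l_i = 2.4444 bits
Entropy H = 1.8911 bits
Efficiency η = H/L × 100% = 77.36%


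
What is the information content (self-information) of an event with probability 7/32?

Information content I(x) = -log₂(p(x))
I = -log₂(7/32) = -log₂(0.2188)
I = 2.1926 bits


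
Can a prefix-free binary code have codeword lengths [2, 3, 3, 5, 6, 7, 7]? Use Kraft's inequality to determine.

Kraft inequality: Σ 2^(-l_i) ≤ 1 for prefix-free code
Calculating: 2^(-2) + 2^(-3) + 2^(-3) + 2^(-5) + 2^(-6) + 2^(-7) + 2^(-7)
= 0.25 + 0.125 + 0.125 + 0.03125 + 0.015625 + 0.0078125 + 0.0078125
= 0.5625
Since 0.5625 ≤ 1, prefix-free code exists


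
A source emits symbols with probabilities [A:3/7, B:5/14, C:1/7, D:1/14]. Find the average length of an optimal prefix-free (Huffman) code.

Huffman tree construction:
Combine smallest probabilities repeatedly
Resulting codes:
  A: 0 (length 1)
  B: 11 (length 2)
  C: 101 (length 3)
  D: 100 (length 3)
Average length = Σ p(s) × length(s) = 1.7857 bits


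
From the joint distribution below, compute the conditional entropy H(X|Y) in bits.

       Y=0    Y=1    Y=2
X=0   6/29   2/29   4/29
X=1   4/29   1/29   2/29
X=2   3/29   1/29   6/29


H(X|Y) = Σ_y p(y) H(X|Y=y)
  p(Y=0) = 13/29, H(X|Y=0) = 1.5262
  p(Y=1) = 4/29, H(X|Y=1) = 1.5000
  p(Y=2) = 12/29, H(X|Y=2) = 1.4591
H(X|Y) = 0.4483×1.5262 + 0.1379×1.5000 + 0.4138×1.4591 = 1.4949 bits


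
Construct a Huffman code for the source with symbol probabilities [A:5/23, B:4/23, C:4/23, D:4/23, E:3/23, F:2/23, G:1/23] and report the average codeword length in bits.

Huffman tree construction:
Combine smallest probabilities repeatedly
Resulting codes:
  A: 01 (length 2)
  B: 110 (length 3)
  C: 111 (length 3)
  D: 00 (length 2)
  E: 100 (length 3)
  F: 1011 (length 4)
  G: 1010 (length 4)
Average length = Σ p(s) × length(s) = 2.7391 bits


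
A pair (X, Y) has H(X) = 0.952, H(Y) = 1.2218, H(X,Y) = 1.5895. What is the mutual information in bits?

I(X;Y) = H(X) + H(Y) - H(X,Y)
I(X;Y) = 0.952 + 1.2218 - 1.5895 = 0.5843 bits


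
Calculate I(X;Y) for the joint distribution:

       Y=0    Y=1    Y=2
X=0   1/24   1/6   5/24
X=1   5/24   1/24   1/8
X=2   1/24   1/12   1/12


H(X) = 1.5284, H(Y) = 1.5632, H(X,Y) = 2.9194
I(X;Y) = H(X) + H(Y) - H(X,Y) = 0.1722 bits


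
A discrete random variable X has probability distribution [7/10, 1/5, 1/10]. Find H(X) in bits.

H(X) = -Σ p(x) log₂ p(x)
  -7/10 × log₂(7/10) = 0.3602
  -1/5 × log₂(1/5) = 0.4644
  -1/10 × log₂(1/10) = 0.3322
H(X) = 1.1568 bits


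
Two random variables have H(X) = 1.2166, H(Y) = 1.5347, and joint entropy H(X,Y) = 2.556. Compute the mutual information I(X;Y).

I(X;Y) = H(X) + H(Y) - H(X,Y)
I(X;Y) = 1.2166 + 1.5347 - 2.556 = 0.1953 bits


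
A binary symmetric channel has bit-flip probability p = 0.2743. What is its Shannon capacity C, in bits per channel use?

For BSC with error probability p:
C = 1 - H(p) where H(p) is binary entropy
H(0.2743) = -0.2743 × log₂(0.2743) - 0.7257 × log₂(0.7257)
H(p) = 0.8476
C = 1 - 0.8476 = 0.1524 bits/use


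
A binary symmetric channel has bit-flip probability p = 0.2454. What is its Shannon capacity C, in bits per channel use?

For BSC with error probability p:
C = 1 - H(p) where H(p) is binary entropy
H(0.2454) = -0.2454 × log₂(0.2454) - 0.7546 × log₂(0.7546)
H(p) = 0.8039
C = 1 - 0.8039 = 0.1961 bits/use


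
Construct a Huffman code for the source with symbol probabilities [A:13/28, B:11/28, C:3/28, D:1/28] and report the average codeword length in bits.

Huffman tree construction:
Combine smallest probabilities repeatedly
Resulting codes:
  A: 0 (length 1)
  B: 11 (length 2)
  C: 101 (length 3)
  D: 100 (length 3)
Average length = Σ p(s) × length(s) = 1.6786 bits


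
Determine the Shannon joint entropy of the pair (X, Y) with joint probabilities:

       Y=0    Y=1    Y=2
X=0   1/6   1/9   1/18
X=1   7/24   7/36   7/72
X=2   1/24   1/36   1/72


H(X,Y) = -Σ p(x,y) log₂ p(x,y)
  p(0,0)=1/6: -0.1667 × log₂(0.1667) = 0.4308
  p(0,1)=1/9: -0.1111 × log₂(0.1111) = 0.3522
  p(0,2)=1/18: -0.0556 × log₂(0.0556) = 0.2317
  p(1,0)=7/24: -0.2917 × log₂(0.2917) = 0.5185
  p(1,1)=7/36: -0.1944 × log₂(0.1944) = 0.4594
  p(1,2)=7/72: -0.0972 × log₂(0.0972) = 0.3269
  p(2,0)=1/24: -0.0417 × log₂(0.0417) = 0.1910
  p(2,1)=1/36: -0.0278 × log₂(0.0278) = 0.1436
  p(2,2)=1/72: -0.0139 × log₂(0.0139) = 0.0857
H(X,Y) = 2.7398 bits


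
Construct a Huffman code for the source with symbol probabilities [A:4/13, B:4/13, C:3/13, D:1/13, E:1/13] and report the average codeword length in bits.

Huffman tree construction:
Combine smallest probabilities repeatedly
Resulting codes:
  A: 10 (length 2)
  B: 11 (length 2)
  C: 01 (length 2)
  D: 000 (length 3)
  E: 001 (length 3)
Average length = Σ p(s) × length(s) = 2.1538 bits


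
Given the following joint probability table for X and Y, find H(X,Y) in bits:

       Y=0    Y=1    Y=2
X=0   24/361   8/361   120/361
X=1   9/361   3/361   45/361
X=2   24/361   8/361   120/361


H(X,Y) = -Σ p(x,y) log₂ p(x,y)
  p(0,0)=24/361: -0.0665 × log₂(0.0665) = 0.2600
  p(0,1)=8/361: -0.0222 × log₂(0.0222) = 0.1218
  p(0,2)=120/361: -0.3324 × log₂(0.3324) = 0.5282
  p(1,0)=9/361: -0.0249 × log₂(0.0249) = 0.1328
  p(1,1)=3/361: -0.0083 × log₂(0.0083) = 0.0574
  p(1,2)=45/361: -0.1247 × log₂(0.1247) = 0.3745
  p(2,0)=24/361: -0.0665 × log₂(0.0665) = 0.2600
  p(2,1)=8/361: -0.0222 × log₂(0.0222) = 0.1218
  p(2,2)=120/361: -0.3324 × log₂(0.3324) = 0.5282
H(X,Y) = 2.3846 bits


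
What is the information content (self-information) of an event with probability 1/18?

Information content I(x) = -log₂(p(x))
I = -log₂(1/18) = -log₂(0.0556)
I = 4.1699 bits


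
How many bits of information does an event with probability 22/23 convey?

Information content I(x) = -log₂(p(x))
I = -log₂(22/23) = -log₂(0.9565)
I = 0.0641 bits


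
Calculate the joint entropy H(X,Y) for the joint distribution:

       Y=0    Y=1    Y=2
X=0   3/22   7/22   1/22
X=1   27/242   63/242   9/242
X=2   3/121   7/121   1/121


H(X,Y) = -Σ p(x,y) log₂ p(x,y)
  p(0,0)=3/22: -0.1364 × log₂(0.1364) = 0.3920
  p(0,1)=7/22: -0.3182 × log₂(0.3182) = 0.5257
  p(0,2)=1/22: -0.0455 × log₂(0.0455) = 0.2027
  p(1,0)=27/242: -0.1116 × log₂(0.1116) = 0.3530
  p(1,1)=63/242: -0.2603 × log₂(0.2603) = 0.5055
  p(1,2)=9/242: -0.0372 × log₂(0.0372) = 0.1766
  p(2,0)=3/121: -0.0248 × log₂(0.0248) = 0.1322
  p(2,1)=7/121: -0.0579 × log₂(0.0579) = 0.2379
  p(2,2)=1/121: -0.0083 × log₂(0.0083) = 0.0572
H(X,Y) = 2.5827 bits


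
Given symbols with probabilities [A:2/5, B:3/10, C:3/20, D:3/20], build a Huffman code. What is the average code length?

Huffman tree construction:
Combine smallest probabilities repeatedly
Resulting codes:
  A: 0 (length 1)
  B: 10 (length 2)
  C: 110 (length 3)
  D: 111 (length 3)
Average length = Σ p(s) × length(s) = 1.9000 bits


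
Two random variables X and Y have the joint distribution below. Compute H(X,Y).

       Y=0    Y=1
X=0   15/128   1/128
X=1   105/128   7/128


H(X,Y) = -Σ p(x,y) log₂ p(x,y)
  p(0,0)=15/128: -0.1172 × log₂(0.1172) = 0.3625
  p(0,1)=1/128: -0.0078 × log₂(0.0078) = 0.0547
  p(1,0)=105/128: -0.8203 × log₂(0.8203) = 0.2344
  p(1,1)=7/128: -0.0547 × log₂(0.0547) = 0.2293
H(X,Y) = 0.8809 bits


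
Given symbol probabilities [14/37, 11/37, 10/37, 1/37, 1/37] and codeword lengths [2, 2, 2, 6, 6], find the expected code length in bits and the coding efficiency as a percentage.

Average length L = Σ p_i × l_i = 2.2162 bits
Entropy H = 1.8425 bits
Efficiency η = H/L × 100% = 83.14%


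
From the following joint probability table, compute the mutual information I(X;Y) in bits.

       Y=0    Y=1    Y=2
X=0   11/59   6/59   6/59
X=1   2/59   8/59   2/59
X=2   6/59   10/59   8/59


H(X) = 1.5250, H(Y) = 1.5649, H(X,Y) = 3.0046
I(X;Y) = H(X) + H(Y) - H(X,Y) = 0.0852 bits


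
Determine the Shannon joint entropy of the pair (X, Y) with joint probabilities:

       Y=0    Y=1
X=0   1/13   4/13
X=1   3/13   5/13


H(X,Y) = -Σ p(x,y) log₂ p(x,y)
  p(0,0)=1/13: -0.0769 × log₂(0.0769) = 0.2846
  p(0,1)=4/13: -0.3077 × log₂(0.3077) = 0.5232
  p(1,0)=3/13: -0.2308 × log₂(0.2308) = 0.4882
  p(1,1)=5/13: -0.3846 × log₂(0.3846) = 0.5302
H(X,Y) = 1.8262 bits


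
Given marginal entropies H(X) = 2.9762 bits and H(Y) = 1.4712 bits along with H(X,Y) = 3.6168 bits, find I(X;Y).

I(X;Y) = H(X) + H(Y) - H(X,Y)
I(X;Y) = 2.9762 + 1.4712 - 3.6168 = 0.8306 bits


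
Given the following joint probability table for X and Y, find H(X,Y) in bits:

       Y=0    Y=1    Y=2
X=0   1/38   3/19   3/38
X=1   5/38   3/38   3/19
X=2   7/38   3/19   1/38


H(X,Y) = -Σ p(x,y) log₂ p(x,y)
  p(0,0)=1/38: -0.0263 × log₂(0.0263) = 0.1381
  p(0,1)=3/19: -0.1579 × log₂(0.1579) = 0.4205
  p(0,2)=3/38: -0.0789 × log₂(0.0789) = 0.2892
  p(1,0)=5/38: -0.1316 × log₂(0.1316) = 0.3850
  p(1,1)=3/38: -0.0789 × log₂(0.0789) = 0.2892
  p(1,2)=3/19: -0.1579 × log₂(0.1579) = 0.4205
  p(2,0)=7/38: -0.1842 × log₂(0.1842) = 0.4496
  p(2,1)=3/19: -0.1579 × log₂(0.1579) = 0.4205
  p(2,2)=1/38: -0.0263 × log₂(0.0263) = 0.1381
H(X,Y) = 2.9506 bits


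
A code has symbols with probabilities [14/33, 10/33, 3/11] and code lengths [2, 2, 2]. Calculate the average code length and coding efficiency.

Average length L = Σ p_i × l_i = 2.0000 bits
Entropy H = 1.5580 bits
Efficiency η = H/L × 100% = 77.90%


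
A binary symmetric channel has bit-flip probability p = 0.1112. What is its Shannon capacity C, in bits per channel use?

For BSC with error probability p:
C = 1 - H(p) where H(p) is binary entropy
H(0.1112) = -0.1112 × log₂(0.1112) - 0.8888 × log₂(0.8888)
H(p) = 0.5035
C = 1 - 0.5035 = 0.4965 bits/use


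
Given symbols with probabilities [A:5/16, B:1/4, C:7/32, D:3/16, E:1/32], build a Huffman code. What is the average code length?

Huffman tree construction:
Combine smallest probabilities repeatedly
Resulting codes:
  A: 11 (length 2)
  B: 10 (length 2)
  C: 00 (length 2)
  D: 011 (length 3)
  E: 010 (length 3)
Average length = Σ p(s) × length(s) = 2.2188 bits


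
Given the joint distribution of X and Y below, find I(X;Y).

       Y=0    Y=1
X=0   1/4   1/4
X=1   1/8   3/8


H(X) = 1.0000, H(Y) = 0.9544, H(X,Y) = 1.9056
I(X;Y) = H(X) + H(Y) - H(X,Y) = 0.0488 bits


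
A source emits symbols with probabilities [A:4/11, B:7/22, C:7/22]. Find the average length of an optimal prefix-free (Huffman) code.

Huffman tree construction:
Combine smallest probabilities repeatedly
Resulting codes:
  A: 0 (length 1)
  B: 10 (length 2)
  C: 11 (length 2)
Average length = Σ p(s) × length(s) = 1.6364 bits


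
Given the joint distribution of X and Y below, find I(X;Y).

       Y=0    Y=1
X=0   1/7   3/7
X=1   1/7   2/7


H(X) = 0.9852, H(Y) = 0.8631, H(X,Y) = 1.8424
I(X;Y) = H(X) + H(Y) - H(X,Y) = 0.0060 bits


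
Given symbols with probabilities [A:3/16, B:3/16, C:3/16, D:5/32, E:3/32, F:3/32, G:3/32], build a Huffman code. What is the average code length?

Huffman tree construction:
Combine smallest probabilities repeatedly
Resulting codes:
  A: 110 (length 3)
  B: 111 (length 3)
  C: 00 (length 2)
  D: 101 (length 3)
  E: 010 (length 3)
  F: 011 (length 3)
  G: 100 (length 3)
Average length = Σ p(s) × length(s) = 2.8125 bits
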